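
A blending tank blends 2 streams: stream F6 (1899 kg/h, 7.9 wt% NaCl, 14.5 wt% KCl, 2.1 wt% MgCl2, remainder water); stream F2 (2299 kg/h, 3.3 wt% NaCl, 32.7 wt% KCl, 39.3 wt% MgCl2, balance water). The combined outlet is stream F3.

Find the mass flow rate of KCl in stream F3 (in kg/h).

1027 kg/h

KCl out = KCl in = 1899×0.145 + 2299×0.327 = 1027.1 kg/h.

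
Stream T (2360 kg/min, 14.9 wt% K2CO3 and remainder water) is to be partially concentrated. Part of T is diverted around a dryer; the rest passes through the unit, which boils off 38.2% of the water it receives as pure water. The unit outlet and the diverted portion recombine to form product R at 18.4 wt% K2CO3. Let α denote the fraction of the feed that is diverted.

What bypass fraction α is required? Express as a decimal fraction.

0.415

All 2360×0.149 = 351.64 kg/min of K2CO3 reaches R, so R = 351.64/0.184 = 1911.1 kg/min and vapour = 448.91 kg/min.
The evaporator receives (1−α)·2360 of feed at 0.851 water and removes 0.382 of that water:
0.382×0.851×(1−α)×2360 = 448.91
(1−α) = 448.91/767.19 = 0.5851;  α = 0.4149.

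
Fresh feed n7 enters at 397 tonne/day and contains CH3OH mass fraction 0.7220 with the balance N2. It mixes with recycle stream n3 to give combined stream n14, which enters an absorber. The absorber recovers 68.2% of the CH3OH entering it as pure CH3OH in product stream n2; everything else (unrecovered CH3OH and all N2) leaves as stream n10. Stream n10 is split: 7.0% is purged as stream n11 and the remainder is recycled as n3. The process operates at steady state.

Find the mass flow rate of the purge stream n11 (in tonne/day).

119.4 tonne/day

N2 enters only via n7 and leaves only via the purge: 397×0.278 = 0.070×(N2 in n10), and the absorber passes all N2, so N2 in n14 = N2 in n10 = 1576.7 tonne/day.
CH3OH in n14: m_A = 397×0.722 + (1−0.070)·(1−0.682)·m_A, so m_A = 286.63/0.7043 = 407 tonne/day.
n10 = (1−0.682)×407 + 1576.7 = 1706.1 tonne/day.
Purge n11 = 0.070×1706.1 = 119.43 tonne/day.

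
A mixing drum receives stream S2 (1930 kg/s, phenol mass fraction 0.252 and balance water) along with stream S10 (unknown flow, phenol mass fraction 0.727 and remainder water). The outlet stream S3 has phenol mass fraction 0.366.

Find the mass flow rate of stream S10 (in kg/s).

609.5 kg/s

Let S10 be the unknown flow. Total out = 1930 + S10.
phenol balance: 486.36 + 0.727·S10 = 0.366·(1930 + S10)
(0.727 − 0.366)·S10 = 0.366×1930 − 486.36 = 220.02
S10 = 220.02 / 0.361 = 609.47 kg/s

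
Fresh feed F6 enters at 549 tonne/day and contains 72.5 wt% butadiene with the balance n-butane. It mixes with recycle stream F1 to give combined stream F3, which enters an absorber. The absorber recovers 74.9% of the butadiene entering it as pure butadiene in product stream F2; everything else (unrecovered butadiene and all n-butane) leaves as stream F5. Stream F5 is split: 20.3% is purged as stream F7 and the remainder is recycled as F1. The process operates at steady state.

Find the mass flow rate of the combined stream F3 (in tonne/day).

1241 tonne/day

n-butane enters only via F6 and leaves only via the purge: 549×0.275 = 0.203×(n-butane in F5), and the absorber passes all n-butane, so n-butane in F3 = n-butane in F5 = 743.72 tonne/day.
butadiene in F3: m_A = 549×0.725 + (1−0.203)·(1−0.749)·m_A, so m_A = 398.02/0.8000 = 497.56 tonne/day.
F3 = 497.56 + 743.72 = 1241.3 tonne/day.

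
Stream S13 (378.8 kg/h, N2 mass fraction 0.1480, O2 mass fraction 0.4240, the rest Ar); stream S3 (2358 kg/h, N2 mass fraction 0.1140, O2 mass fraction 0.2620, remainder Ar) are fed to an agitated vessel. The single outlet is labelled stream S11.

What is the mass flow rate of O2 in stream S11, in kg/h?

O2 out = O2 in = 378.8×0.424 + 2358×0.262 = 778.41 kg/h.

778.4 kg/h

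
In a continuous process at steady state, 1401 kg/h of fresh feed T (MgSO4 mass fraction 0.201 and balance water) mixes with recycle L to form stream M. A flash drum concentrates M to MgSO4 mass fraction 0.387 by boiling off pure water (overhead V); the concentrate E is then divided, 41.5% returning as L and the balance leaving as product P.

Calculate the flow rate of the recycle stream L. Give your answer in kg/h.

516.2 kg/h

Overall MgSO4 balance (none leaves overhead): MgSO4 in fresh feed = MgSO4 in product, i.e. 1401×0.201 = (1−0.415)·E·0.387.
E = 281.6/(0.387×0.585) = 1243.8 kg/h.
Recycle L = 0.415×1243.8 = 516.2 kg/h.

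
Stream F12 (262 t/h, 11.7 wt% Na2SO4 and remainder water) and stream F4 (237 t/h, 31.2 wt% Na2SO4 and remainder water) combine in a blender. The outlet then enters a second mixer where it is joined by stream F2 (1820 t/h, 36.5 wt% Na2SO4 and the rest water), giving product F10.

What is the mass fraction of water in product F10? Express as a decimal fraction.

Overall, product flow = 2319 t/h.
water in = 262×0.883 + 237×0.688 + 1820×0.635 = 1550.1 t/h.
water fraction in F10 = 0.668.

0.668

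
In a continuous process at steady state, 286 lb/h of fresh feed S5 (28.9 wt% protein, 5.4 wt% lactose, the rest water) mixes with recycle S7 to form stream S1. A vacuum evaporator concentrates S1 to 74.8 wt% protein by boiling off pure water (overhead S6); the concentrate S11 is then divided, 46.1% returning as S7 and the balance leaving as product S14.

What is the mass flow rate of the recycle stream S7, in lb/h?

Overall protein balance (none leaves overhead): protein in fresh feed = protein in product, i.e. 286×0.289 = (1−0.461)·S11·0.748.
S11 = 82.654/(0.748×0.539) = 205.01 lb/h.
Recycle S7 = 0.461×205.01 = 94.509 lb/h.

94.51 lb/h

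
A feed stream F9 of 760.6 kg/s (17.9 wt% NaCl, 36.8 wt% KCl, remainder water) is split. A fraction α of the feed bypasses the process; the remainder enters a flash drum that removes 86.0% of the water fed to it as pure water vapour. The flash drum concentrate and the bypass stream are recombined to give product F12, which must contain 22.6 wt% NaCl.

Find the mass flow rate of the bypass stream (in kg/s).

All 760.6×0.179 = 136.15 kg/s of NaCl reaches F12, so F12 = 136.15/0.226 = 602.42 kg/s and vapour = 158.18 kg/s.
The evaporator receives (1−α)·760.6 of feed at 0.453 water and removes 0.860 of that water:
0.860×0.453×(1−α)×760.6 = 158.18
(1−α) = 158.18/296.31 = 0.5338;  α = 0.4662.
Bypass flow = 0.4662×760.6 = 354.58 kg/s.

354.6 kg/s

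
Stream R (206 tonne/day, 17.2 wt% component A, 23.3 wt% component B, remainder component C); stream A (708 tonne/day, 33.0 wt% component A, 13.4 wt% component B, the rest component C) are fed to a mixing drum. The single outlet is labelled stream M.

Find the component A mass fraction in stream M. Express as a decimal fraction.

0.294

Total flow out = 206 + 708 = 914 tonne/day.
component A in = 206×0.172 + 708×0.330 = 269.07 tonne/day.
component A mass fraction in M = 269.07/914 = 0.294.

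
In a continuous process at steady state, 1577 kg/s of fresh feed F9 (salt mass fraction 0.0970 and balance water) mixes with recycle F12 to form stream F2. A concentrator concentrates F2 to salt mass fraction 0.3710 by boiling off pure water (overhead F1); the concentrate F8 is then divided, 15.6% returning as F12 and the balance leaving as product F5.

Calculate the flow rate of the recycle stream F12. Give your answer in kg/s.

76.21 kg/s

Overall salt balance (none leaves overhead): salt in fresh feed = salt in product, i.e. 1577×0.097 = (1−0.156)·F8·0.371.
F8 = 152.97/(0.371×0.844) = 488.53 kg/s.
Recycle F12 = 0.156×488.53 = 76.21 kg/s.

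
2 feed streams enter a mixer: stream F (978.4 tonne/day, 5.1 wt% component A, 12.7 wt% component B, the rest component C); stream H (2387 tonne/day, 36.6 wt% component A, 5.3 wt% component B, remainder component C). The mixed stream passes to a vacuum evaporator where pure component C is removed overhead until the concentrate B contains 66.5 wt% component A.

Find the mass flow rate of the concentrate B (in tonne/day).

component A entering = 978.4×0.051 + 2387×0.366 = 923.54 tonne/day.
All component A reports to B, so B = 923.54/0.665 = 1388.8 tonne/day.

1389 tonne/day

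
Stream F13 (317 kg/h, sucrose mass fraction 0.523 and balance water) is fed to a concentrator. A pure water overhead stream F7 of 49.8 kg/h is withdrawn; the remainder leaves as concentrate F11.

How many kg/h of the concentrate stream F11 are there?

267.2 kg/h

Concentrate = 317 − 49.8 = 267.2 kg/h.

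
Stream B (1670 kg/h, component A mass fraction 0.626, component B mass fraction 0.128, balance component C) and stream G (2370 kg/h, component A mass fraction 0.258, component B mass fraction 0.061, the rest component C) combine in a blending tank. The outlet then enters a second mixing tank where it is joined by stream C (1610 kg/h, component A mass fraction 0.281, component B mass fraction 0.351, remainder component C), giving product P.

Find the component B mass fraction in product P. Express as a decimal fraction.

Overall, product flow = 5650 kg/h.
component B in = 1670×0.128 + 2370×0.061 + 1610×0.351 = 923.44 kg/h.
component B fraction in P = 0.163.

0.163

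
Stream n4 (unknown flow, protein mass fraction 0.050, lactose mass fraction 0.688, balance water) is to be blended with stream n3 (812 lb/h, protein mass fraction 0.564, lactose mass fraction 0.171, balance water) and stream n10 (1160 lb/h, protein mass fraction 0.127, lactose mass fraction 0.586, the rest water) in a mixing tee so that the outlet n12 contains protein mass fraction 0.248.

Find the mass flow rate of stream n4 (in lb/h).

Let n4 be the unknown flow. Total out = 1972 + n4.
protein balance: 605.29 + 0.050·n4 = 0.248·(1972 + n4)
(0.050 − 0.248)·n4 = 0.248×1972 − 605.29 = -116.23
n4 = -116.23 / -0.198 = 587.03 lb/h

587 lb/h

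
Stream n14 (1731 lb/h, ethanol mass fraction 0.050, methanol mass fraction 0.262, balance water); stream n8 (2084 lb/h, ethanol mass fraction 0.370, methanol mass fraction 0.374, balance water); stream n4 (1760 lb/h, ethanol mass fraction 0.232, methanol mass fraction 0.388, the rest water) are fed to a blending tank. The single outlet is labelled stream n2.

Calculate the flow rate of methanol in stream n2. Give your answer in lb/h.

1916 lb/h

methanol out = methanol in = 1731×0.262 + 2084×0.374 + 1760×0.388 = 1915.8 lb/h.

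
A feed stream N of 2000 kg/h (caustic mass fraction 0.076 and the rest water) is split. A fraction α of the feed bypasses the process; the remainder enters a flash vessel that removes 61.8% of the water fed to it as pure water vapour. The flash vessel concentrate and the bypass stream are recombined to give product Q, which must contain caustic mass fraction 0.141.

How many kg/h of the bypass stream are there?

All 2000×0.076 = 152 kg/h of caustic reaches Q, so Q = 152/0.141 = 1078 kg/h and vapour = 921.99 kg/h.
The evaporator receives (1−α)·2000 of feed at 0.924 water and removes 0.618 of that water:
0.618×0.924×(1−α)×2000 = 921.99
(1−α) = 921.99/1142.1 = 0.8073;  α = 0.1927.
Bypass flow = 0.1927×2000 = 385.4 kg/h.

385.4 kg/h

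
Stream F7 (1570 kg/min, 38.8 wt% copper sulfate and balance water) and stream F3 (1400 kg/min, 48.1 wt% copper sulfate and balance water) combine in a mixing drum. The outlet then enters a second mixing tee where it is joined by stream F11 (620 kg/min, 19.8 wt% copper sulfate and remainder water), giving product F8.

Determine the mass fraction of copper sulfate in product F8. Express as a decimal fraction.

0.3915

Overall, product flow = 3590 kg/min.
copper sulfate in = 1570×0.388 + 1400×0.481 + 620×0.198 = 1405.3 kg/min.
copper sulfate fraction in F8 = 0.3915.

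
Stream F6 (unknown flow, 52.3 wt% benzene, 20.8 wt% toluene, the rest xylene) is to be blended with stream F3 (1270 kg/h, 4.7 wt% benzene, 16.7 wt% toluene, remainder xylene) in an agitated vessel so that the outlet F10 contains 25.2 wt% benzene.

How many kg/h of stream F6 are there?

Let F6 be the unknown flow. Total out = 1270 + F6.
benzene balance: 59.69 + 0.523·F6 = 0.252·(1270 + F6)
(0.523 − 0.252)·F6 = 0.252×1270 − 59.69 = 260.35
F6 = 260.35 / 0.271 = 960.7 kg/h

960.7 kg/h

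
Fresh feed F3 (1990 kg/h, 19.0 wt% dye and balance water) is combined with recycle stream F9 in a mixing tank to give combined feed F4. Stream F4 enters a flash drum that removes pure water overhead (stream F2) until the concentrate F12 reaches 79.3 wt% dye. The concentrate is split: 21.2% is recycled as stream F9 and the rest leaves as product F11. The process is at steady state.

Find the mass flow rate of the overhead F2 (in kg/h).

Overall dye balance (none leaves overhead): dye in fresh feed = dye in product, i.e. 1990×0.190 = (1−0.212)·F12·0.793.
F12 = 378.1/(0.793×0.788) = 605.07 kg/h.
Recycle F9 = 0.212×605.07 = 128.28 kg/h.
Combined feed F4 = 1990 + 128.28 = 2118.3 kg/h.
Overhead F2 = F4 − F12 = 2118.3 − 605.07 = 1513.2 kg/h.

1513 kg/h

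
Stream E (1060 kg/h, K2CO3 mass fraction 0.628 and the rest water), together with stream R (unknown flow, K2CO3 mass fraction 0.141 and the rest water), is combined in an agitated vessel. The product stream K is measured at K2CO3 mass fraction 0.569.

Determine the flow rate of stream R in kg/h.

Let R be the unknown flow. Total out = 1060 + R.
K2CO3 balance: 665.68 + 0.141·R = 0.569·(1060 + R)
(0.141 − 0.569)·R = 0.569×1060 − 665.68 = -62.54
R = -62.54 / -0.428 = 146.12 kg/h

146.1 kg/h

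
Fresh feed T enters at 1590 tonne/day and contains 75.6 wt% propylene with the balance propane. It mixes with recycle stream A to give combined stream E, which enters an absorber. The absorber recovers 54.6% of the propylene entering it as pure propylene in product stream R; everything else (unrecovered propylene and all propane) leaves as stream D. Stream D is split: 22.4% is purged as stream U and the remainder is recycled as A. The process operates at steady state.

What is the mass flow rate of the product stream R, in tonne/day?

1013 tonne/day

propylene in E: m_A = 1590×0.756 + (1−0.224)·(1−0.546)·m_A, so m_A = 1202/0.6477 = 1855.9 tonne/day.
Product R = 0.546×1855.9 = 1013.3 tonne/day.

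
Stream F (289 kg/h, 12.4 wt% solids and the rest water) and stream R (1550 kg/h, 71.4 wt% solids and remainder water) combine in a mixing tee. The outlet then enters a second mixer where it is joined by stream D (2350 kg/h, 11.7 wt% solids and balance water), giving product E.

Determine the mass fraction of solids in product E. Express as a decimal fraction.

Overall, product flow = 4189 kg/h.
solids in = 289×0.124 + 1550×0.714 + 2350×0.117 = 1417.5 kg/h.
solids fraction in E = 0.338.

0.338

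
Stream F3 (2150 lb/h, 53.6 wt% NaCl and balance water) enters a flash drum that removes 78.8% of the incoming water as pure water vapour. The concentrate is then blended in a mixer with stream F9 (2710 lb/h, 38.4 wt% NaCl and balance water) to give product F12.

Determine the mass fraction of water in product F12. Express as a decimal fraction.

0.4617

Vapour removed = 0.788×0.464×2150 = 786.11 lb/h; concentrate = 1363.9 lb/h.
water reaching the mixer = 211.49 (from concentrate) + 2710×0.616 = 1880.9 lb/h.
Product flow = 1363.9 + 2710 = 4073.9 lb/h; water fraction = 0.4617.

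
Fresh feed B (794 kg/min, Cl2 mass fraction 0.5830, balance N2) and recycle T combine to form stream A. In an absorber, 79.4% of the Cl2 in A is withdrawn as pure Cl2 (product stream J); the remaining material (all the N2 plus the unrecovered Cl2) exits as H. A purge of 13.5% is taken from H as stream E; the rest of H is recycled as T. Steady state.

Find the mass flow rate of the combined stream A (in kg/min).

N2 enters only via B and leaves only via the purge: 794×0.417 = 0.135×(N2 in H), and the absorber passes all N2, so N2 in A = N2 in H = 2452.6 kg/min.
Cl2 in A: m_A = 794×0.583 + (1−0.135)·(1−0.794)·m_A, so m_A = 462.9/0.8218 = 563.27 kg/min.
A = 563.27 + 2452.6 = 3015.8 kg/min.

3016 kg/min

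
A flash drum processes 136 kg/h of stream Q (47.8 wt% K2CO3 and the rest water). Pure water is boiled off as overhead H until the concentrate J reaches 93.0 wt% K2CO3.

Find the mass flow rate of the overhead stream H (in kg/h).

66.1 kg/h

K2CO3 is conserved: 136×0.478 = 65.008 kg/h all reports to the concentrate.
Concentrate = 65.008/(target fraction) = 69.901 kg/h.
Overhead = 136 − 69.901 = 66.099 kg/h.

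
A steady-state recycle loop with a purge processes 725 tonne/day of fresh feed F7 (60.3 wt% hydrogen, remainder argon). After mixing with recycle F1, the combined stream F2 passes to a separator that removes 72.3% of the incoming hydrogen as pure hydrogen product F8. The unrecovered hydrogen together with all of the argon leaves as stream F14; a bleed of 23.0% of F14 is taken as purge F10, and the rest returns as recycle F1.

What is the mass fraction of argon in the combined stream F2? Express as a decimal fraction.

argon enters only via F7 and leaves only via the purge: 725×0.397 = 0.230×(argon in F14), and the separator passes all argon, so argon in F2 = argon in F14 = 1251.4 tonne/day.
hydrogen in F2: m_A = 725×0.603 + (1−0.230)·(1−0.723)·m_A, so m_A = 437.18/0.7867 = 555.7 tonne/day.
F2 = 555.7 + 1251.4 = 1807.1 tonne/day.
argon fraction in F2 = 1251.4/1807.1 = 0.6925.

0.6925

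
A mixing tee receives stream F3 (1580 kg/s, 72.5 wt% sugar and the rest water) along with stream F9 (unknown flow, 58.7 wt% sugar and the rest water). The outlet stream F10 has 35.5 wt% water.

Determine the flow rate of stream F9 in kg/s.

Let F9 be the unknown flow. Total out = 1580 + F9.
water balance: 434.5 + 0.413·F9 = 0.355·(1580 + F9)
(0.413 − 0.355)·F9 = 0.355×1580 − 434.5 = 126.4
F9 = 126.4 / 0.058 = 2179.3 kg/s

2179 kg/s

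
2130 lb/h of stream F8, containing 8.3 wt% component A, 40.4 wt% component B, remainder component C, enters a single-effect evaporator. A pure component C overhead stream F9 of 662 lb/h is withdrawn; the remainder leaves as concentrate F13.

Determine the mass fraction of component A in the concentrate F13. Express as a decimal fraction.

component A is not removed: 2130×0.083 = 176.79 lb/h of component A enters F13.
Concentrate = 2130 − 662 = 1468 lb/h.
Mass fraction = 176.79/1468 = 0.1204.

0.1204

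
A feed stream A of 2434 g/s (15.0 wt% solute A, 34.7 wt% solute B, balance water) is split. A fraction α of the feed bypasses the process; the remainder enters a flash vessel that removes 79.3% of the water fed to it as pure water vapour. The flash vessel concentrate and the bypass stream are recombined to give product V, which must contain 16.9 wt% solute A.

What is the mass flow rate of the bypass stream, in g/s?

1748 g/s

All 2434×0.150 = 365.1 g/s of solute A reaches V, so V = 365.1/0.169 = 2160.4 g/s and vapour = 273.64 g/s.
The evaporator receives (1−α)·2434 of feed at 0.503 water and removes 0.793 of that water:
0.793×0.503×(1−α)×2434 = 273.64
(1−α) = 273.64/970.87 = 0.2819;  α = 0.7181.
Bypass flow = 0.7181×2434 = 1748 g/s.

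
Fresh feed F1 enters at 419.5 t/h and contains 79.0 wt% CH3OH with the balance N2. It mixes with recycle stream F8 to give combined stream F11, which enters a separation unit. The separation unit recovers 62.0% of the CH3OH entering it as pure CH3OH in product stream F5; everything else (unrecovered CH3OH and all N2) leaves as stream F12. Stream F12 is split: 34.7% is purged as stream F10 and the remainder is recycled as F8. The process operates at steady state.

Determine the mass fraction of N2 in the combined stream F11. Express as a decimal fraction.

0.3655

N2 enters only via F1 and leaves only via the purge: 419.5×0.210 = 0.347×(N2 in F12), and the separation unit passes all N2, so N2 in F11 = N2 in F12 = 253.88 t/h.
CH3OH in F11: m_A = 419.5×0.790 + (1−0.347)·(1−0.620)·m_A, so m_A = 331.41/0.7519 = 440.78 t/h.
F11 = 440.78 + 253.88 = 694.66 t/h.
N2 fraction in F11 = 253.88/694.66 = 0.3655.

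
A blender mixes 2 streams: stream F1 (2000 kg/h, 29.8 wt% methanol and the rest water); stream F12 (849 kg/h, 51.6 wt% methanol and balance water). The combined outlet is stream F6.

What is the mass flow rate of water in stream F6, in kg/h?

water out = water in = 2000×0.702 + 849×0.484 = 1814.9 kg/h.

1815 kg/h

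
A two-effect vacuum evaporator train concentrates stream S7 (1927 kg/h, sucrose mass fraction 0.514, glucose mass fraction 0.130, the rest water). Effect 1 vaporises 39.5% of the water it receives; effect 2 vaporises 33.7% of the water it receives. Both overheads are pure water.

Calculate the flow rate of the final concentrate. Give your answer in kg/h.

water in feed = 1927×0.356 = 686.01 kg/h.
After stage 1: water left = (1−0.395)×686.01 = 415.04; stream total = 1656 kg/h.
After stage 2: water left = (1−0.337)×415.04 = 275.17; final concentrate = 1516.2 kg/h.

1516 kg/h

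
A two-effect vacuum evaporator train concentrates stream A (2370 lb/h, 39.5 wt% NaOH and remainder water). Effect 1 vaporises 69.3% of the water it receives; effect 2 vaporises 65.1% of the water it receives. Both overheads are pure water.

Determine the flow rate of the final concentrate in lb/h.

1090 lb/h

water in feed = 2370×0.605 = 1433.8 lb/h.
After stage 1: water left = (1−0.693)×1433.8 = 440.19; stream total = 1376.3 lb/h.
After stage 2: water left = (1−0.651)×440.19 = 153.63; final concentrate = 1089.8 lb/h.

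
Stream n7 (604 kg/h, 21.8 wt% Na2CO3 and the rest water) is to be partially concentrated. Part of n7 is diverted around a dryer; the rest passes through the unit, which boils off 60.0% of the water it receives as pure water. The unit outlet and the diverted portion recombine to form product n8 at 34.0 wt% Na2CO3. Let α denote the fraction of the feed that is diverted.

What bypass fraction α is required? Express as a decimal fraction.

0.235

All 604×0.218 = 131.67 kg/h of Na2CO3 reaches n8, so n8 = 131.67/0.340 = 387.27 kg/h and vapour = 216.73 kg/h.
The evaporator receives (1−α)·604 of feed at 0.782 water and removes 0.600 of that water:
0.600×0.782×(1−α)×604 = 216.73
(1−α) = 216.73/283.4 = 0.7648;  α = 0.2352.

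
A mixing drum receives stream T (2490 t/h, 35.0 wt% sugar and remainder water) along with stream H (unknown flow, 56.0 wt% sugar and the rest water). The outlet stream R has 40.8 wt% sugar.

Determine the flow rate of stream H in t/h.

950.1 t/h

Let H be the unknown flow. Total out = 2490 + H.
sugar balance: 871.5 + 0.560·H = 0.408·(2490 + H)
(0.560 − 0.408)·H = 0.408×2490 − 871.5 = 144.42
H = 144.42 / 0.152 = 950.13 t/h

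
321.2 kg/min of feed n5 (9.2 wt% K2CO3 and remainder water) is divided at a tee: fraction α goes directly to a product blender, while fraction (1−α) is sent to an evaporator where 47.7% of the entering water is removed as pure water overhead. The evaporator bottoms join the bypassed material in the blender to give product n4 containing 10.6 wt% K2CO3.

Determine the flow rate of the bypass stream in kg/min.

All 321.2×0.092 = 29.55 kg/min of K2CO3 reaches n4, so n4 = 29.55/0.106 = 278.78 kg/min and vapour = 42.423 kg/min.
The evaporator receives (1−α)·321.2 of feed at 0.908 water and removes 0.477 of that water:
0.477×0.908×(1−α)×321.2 = 42.423
(1−α) = 42.423/139.12 = 0.3049;  α = 0.6951.
Bypass flow = 0.6951×321.2 = 223.25 kg/min.

223.3 kg/min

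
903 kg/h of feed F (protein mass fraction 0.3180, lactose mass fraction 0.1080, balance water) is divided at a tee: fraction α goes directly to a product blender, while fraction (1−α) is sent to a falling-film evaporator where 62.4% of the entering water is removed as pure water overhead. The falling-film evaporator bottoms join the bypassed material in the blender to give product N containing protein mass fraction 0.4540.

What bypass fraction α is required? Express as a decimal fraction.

All 903×0.318 = 287.15 kg/h of protein reaches N, so N = 287.15/0.454 = 632.5 kg/h and vapour = 270.5 kg/h.
The evaporator receives (1−α)·903 of feed at 0.574 water and removes 0.624 of that water:
0.624×0.574×(1−α)×903 = 270.5
(1−α) = 270.5/323.43 = 0.8363;  α = 0.1637.

0.164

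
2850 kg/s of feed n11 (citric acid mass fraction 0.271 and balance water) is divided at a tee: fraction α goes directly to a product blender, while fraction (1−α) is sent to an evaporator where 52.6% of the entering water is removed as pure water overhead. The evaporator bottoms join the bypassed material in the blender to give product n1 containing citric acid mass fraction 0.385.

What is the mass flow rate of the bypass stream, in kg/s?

All 2850×0.271 = 772.35 kg/s of citric acid reaches n1, so n1 = 772.35/0.385 = 2006.1 kg/s and vapour = 843.9 kg/s.
The evaporator receives (1−α)·2850 of feed at 0.729 water and removes 0.526 of that water:
0.526×0.729×(1−α)×2850 = 843.9
(1−α) = 843.9/1092.8 = 0.7722;  α = 0.2278.
Bypass flow = 0.2278×2850 = 649.22 kg/s.

649.2 kg/s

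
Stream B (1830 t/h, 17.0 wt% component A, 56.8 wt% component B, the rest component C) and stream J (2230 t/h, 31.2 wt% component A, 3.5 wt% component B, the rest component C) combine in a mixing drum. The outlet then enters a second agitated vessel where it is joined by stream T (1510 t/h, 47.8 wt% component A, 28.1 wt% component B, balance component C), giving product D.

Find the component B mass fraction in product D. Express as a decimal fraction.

Overall, product flow = 5570 t/h.
component B in = 1830×0.568 + 2230×0.035 + 1510×0.281 = 1541.8 t/h.
component B fraction in D = 0.277.

0.277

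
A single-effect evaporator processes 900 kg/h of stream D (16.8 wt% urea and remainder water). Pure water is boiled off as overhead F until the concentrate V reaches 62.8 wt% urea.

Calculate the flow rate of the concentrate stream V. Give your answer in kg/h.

urea is conserved: 900×0.168 = 151.2 kg/h all reports to the concentrate.
Concentrate = 151.2/(target fraction) = 240.76 kg/h.

240.8 kg/h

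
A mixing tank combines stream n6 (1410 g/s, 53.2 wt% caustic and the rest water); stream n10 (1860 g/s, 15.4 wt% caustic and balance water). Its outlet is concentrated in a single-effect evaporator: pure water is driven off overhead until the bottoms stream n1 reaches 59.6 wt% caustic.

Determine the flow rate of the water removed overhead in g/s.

1531 g/s

caustic entering = 1410×0.532 + 1860×0.154 = 1036.6 g/s.
All caustic reports to n1, so n1 = 1036.6/0.596 = 1739.2 g/s.
Total feed = 3270 g/s; overhead = 3270 − 1739.2 = 1530.8 g/s.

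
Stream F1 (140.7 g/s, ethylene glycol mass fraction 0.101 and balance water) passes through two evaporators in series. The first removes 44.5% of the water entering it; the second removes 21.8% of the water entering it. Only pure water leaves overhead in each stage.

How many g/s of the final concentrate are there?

water in feed = 140.7×0.899 = 126.49 g/s.
After stage 1: water left = (1−0.445)×126.49 = 70.202; stream total = 84.412 g/s.
After stage 2: water left = (1−0.218)×70.202 = 54.898; final concentrate = 69.108 g/s.

69.11 g/s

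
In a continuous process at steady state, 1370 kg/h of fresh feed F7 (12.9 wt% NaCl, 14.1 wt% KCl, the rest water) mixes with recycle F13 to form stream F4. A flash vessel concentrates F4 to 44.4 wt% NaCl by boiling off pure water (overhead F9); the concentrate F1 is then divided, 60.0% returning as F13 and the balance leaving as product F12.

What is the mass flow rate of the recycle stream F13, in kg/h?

Overall NaCl balance (none leaves overhead): NaCl in fresh feed = NaCl in product, i.e. 1370×0.129 = (1−0.600)·F1·0.444.
F1 = 176.73/(0.444×0.400) = 995.1 kg/h.
Recycle F13 = 0.600×995.1 = 597.06 kg/h.

597.1 kg/h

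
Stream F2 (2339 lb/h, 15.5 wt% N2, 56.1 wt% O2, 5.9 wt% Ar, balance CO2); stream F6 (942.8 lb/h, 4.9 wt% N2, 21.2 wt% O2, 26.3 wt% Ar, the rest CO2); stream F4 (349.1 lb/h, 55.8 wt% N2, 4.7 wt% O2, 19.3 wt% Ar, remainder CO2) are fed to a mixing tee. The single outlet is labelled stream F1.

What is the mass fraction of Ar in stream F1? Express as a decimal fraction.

0.1249

Total flow out = 2339 + 942.8 + 349.1 = 3630.9 lb/h.
Ar in = 2339×0.059 + 942.8×0.263 + 349.1×0.193 = 453.33 lb/h.
Ar mass fraction in F1 = 453.33/3630.9 = 0.1249.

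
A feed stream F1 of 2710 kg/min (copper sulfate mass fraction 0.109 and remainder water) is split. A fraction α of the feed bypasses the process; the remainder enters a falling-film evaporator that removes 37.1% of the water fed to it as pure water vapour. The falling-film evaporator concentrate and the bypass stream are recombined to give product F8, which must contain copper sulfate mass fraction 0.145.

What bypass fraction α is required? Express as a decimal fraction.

All 2710×0.109 = 295.39 kg/min of copper sulfate reaches F8, so F8 = 295.39/0.145 = 2037.2 kg/min and vapour = 672.83 kg/min.
The evaporator receives (1−α)·2710 of feed at 0.891 water and removes 0.371 of that water:
0.371×0.891×(1−α)×2710 = 672.83
(1−α) = 672.83/895.82 = 0.7511;  α = 0.2489.

0.249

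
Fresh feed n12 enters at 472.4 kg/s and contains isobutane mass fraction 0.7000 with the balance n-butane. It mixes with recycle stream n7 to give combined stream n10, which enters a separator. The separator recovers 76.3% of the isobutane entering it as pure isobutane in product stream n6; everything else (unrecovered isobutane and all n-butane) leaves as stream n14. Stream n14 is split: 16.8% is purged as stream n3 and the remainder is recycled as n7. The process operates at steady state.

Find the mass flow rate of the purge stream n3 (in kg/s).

n-butane enters only via n12 and leaves only via the purge: 472.4×0.300 = 0.168×(n-butane in n14), and the separator passes all n-butane, so n-butane in n10 = n-butane in n14 = 843.57 kg/s.
isobutane in n10: m_A = 472.4×0.700 + (1−0.168)·(1−0.763)·m_A, so m_A = 330.68/0.8028 = 411.9 kg/s.
n14 = (1−0.763)×411.9 + 843.57 = 941.19 kg/s.
Purge n3 = 0.168×941.19 = 158.12 kg/s.

158.1 kg/s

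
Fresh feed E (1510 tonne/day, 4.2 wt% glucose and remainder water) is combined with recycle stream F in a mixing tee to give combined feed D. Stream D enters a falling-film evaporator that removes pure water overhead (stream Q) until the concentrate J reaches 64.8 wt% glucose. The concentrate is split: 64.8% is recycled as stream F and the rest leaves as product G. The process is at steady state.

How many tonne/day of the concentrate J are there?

Overall glucose balance (none leaves overhead): glucose in fresh feed = glucose in product, i.e. 1510×0.042 = (1−0.648)·J·0.648.
J = 63.42/(0.648×0.352) = 278.04 tonne/day.

278 tonne/day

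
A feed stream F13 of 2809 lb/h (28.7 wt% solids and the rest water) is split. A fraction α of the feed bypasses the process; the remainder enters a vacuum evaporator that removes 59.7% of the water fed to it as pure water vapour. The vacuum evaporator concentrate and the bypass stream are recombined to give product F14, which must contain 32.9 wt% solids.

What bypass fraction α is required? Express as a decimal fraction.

0.700

All 2809×0.287 = 806.18 lb/h of solids reaches F14, so F14 = 806.18/0.329 = 2450.4 lb/h and vapour = 358.6 lb/h.
The evaporator receives (1−α)·2809 of feed at 0.713 water and removes 0.597 of that water:
0.597×0.713×(1−α)×2809 = 358.6
(1−α) = 358.6/1195.7 = 0.2999;  α = 0.7001.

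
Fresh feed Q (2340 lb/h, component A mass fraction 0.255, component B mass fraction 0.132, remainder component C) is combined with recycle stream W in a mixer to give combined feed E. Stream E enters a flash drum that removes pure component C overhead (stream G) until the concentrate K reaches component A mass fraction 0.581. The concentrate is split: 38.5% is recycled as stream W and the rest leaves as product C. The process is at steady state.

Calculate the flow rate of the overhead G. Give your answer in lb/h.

Overall component A balance (none leaves overhead): component A in fresh feed = component A in product, i.e. 2340×0.255 = (1−0.385)·K·0.581.
K = 596.7/(0.581×0.615) = 1670 lb/h.
Recycle W = 0.385×1670 = 642.93 lb/h.
Combined feed E = 2340 + 642.93 = 2982.9 lb/h.
Overhead G = E − K = 2982.9 − 1670 = 1313 lb/h.

1313 lb/h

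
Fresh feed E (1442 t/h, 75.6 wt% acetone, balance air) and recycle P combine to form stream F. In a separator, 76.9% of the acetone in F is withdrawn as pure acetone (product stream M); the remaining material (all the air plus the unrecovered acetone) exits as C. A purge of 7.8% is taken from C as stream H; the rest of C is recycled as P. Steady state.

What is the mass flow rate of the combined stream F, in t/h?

air enters only via E and leaves only via the purge: 1442×0.244 = 0.078×(air in C), and the separator passes all air, so air in F = air in C = 4510.9 t/h.
acetone in F: m_A = 1442×0.756 + (1−0.078)·(1−0.769)·m_A, so m_A = 1090.2/0.7870 = 1385.2 t/h.
F = 1385.2 + 4510.9 = 5896 t/h.

5896 t/h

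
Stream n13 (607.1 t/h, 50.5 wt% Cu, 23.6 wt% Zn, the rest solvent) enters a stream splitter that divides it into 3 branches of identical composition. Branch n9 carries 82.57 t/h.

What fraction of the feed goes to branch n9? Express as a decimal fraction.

Fraction to n9 = 82.57/607.1 = 0.1360.

0.136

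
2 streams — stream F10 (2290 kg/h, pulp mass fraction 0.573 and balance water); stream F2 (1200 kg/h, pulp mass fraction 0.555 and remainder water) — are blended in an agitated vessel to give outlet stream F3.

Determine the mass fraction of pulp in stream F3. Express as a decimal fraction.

Total flow out = 2290 + 1200 = 3490 kg/h.
pulp in = 2290×0.573 + 1200×0.555 = 1978.2 kg/h.
pulp mass fraction in F3 = 1978.2/3490 = 0.567.

0.567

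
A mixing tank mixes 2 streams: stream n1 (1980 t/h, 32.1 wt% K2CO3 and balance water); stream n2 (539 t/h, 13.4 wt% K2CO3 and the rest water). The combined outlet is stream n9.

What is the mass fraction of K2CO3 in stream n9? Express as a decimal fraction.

Total flow out = 1980 + 539 = 2519 t/h.
K2CO3 in = 1980×0.321 + 539×0.134 = 707.81 t/h.
K2CO3 mass fraction in n9 = 707.81/2519 = 0.281.

0.281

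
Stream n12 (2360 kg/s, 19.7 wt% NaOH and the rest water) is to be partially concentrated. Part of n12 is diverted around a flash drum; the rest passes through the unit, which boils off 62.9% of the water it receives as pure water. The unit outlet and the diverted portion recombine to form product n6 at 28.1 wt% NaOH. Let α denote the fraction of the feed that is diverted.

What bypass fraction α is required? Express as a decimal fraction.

All 2360×0.197 = 464.92 kg/s of NaOH reaches n6, so n6 = 464.92/0.281 = 1654.5 kg/s and vapour = 705.48 kg/s.
The evaporator receives (1−α)·2360 of feed at 0.803 water and removes 0.629 of that water:
0.629×0.803×(1−α)×2360 = 705.48
(1−α) = 705.48/1192 = 0.5918;  α = 0.4082.

0.408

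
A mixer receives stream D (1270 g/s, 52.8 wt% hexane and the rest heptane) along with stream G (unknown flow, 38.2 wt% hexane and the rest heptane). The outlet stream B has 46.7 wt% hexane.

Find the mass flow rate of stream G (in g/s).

Let G be the unknown flow. Total out = 1270 + G.
hexane balance: 670.56 + 0.382·G = 0.467·(1270 + G)
(0.382 − 0.467)·G = 0.467×1270 − 670.56 = -77.47
G = -77.47 / -0.085 = 911.41 g/s

911.4 g/s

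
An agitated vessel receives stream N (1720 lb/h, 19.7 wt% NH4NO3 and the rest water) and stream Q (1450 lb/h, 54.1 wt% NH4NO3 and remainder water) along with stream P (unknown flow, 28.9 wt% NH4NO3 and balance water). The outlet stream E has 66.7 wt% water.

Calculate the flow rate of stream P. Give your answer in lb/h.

Let P be the unknown flow. Total out = 3170 + P.
water balance: 2046.7 + 0.711·P = 0.667·(3170 + P)
(0.711 − 0.667)·P = 0.667×3170 − 2046.7 = 67.68
P = 67.68 / 0.044 = 1538.2 lb/h

1538 lb/h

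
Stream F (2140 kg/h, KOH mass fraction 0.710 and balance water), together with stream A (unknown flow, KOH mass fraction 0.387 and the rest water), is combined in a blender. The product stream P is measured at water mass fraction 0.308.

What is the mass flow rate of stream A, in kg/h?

126.3 kg/h

Let A be the unknown flow. Total out = 2140 + A.
water balance: 620.6 + 0.613·A = 0.308·(2140 + A)
(0.613 − 0.308)·A = 0.308×2140 − 620.6 = 38.52
A = 38.52 / 0.305 = 126.3 kg/h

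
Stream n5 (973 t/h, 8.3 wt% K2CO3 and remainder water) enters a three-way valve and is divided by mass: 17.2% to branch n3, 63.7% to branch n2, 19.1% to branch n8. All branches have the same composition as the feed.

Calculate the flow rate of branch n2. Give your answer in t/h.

Branch n2 flow = 0.637×973 = 619.8 t/h.

619.8 t/h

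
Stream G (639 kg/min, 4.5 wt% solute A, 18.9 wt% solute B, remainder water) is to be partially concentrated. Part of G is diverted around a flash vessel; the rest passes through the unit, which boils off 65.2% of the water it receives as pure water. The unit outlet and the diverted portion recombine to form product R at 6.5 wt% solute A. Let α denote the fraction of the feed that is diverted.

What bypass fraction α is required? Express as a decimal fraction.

0.384

All 639×0.045 = 28.755 kg/min of solute A reaches R, so R = 28.755/0.065 = 442.38 kg/min and vapour = 196.62 kg/min.
The evaporator receives (1−α)·639 of feed at 0.766 water and removes 0.652 of that water:
0.652×0.766×(1−α)×639 = 196.62
(1−α) = 196.62/319.14 = 0.6161;  α = 0.3839.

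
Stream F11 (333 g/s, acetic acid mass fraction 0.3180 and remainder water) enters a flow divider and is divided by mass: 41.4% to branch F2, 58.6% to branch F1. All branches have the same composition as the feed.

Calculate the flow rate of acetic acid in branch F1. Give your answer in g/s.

62.05 g/s

Branch F1 total = 0.586×333 = 195.14 g/s.
acetic acid in F1 = 0.318×195.14 = 62.054 g/s.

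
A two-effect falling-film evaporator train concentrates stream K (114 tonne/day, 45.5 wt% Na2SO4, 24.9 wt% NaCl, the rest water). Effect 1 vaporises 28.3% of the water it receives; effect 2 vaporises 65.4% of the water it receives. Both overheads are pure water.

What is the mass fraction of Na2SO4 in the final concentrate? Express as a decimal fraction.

0.5853

water in feed = 114×0.296 = 33.744 tonne/day.
After stage 1: water left = (1−0.283)×33.744 = 24.194; stream total = 104.45 tonne/day.
After stage 2: water left = (1−0.654)×24.194 = 8.3713; final concentrate = 88.627 tonne/day.
Na2SO4 fraction = 51.87/88.627 = 0.5853.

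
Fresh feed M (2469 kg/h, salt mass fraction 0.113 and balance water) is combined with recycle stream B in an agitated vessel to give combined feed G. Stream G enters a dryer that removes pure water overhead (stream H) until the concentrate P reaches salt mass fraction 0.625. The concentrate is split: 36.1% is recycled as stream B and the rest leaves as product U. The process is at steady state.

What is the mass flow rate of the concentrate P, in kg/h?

698.6 kg/h

Overall salt balance (none leaves overhead): salt in fresh feed = salt in product, i.e. 2469×0.113 = (1−0.361)·P·0.625.
P = 279/(0.625×0.639) = 698.58 kg/h.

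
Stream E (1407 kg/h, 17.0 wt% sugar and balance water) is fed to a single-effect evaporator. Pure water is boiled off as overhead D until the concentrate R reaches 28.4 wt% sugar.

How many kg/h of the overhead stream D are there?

564.8 kg/h

sugar is conserved: 1407×0.170 = 239.19 kg/h all reports to the concentrate.
Concentrate = 239.19/(target fraction) = 842.22 kg/h.
Overhead = 1407 − 842.22 = 564.78 kg/h.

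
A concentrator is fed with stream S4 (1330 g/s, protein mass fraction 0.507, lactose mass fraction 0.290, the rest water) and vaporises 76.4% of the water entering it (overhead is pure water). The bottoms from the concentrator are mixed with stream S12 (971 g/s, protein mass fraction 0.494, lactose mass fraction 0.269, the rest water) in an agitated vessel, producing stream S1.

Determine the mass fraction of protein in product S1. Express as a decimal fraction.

Vapour removed = 0.764×0.203×1330 = 206.27 g/s; concentrate = 1123.7 g/s.
protein reaching the mixer = 674.31 (from concentrate) + 971×0.494 = 1154 g/s.
Product flow = 1123.7 + 971 = 2094.7 g/s; protein fraction = 0.551.

0.551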